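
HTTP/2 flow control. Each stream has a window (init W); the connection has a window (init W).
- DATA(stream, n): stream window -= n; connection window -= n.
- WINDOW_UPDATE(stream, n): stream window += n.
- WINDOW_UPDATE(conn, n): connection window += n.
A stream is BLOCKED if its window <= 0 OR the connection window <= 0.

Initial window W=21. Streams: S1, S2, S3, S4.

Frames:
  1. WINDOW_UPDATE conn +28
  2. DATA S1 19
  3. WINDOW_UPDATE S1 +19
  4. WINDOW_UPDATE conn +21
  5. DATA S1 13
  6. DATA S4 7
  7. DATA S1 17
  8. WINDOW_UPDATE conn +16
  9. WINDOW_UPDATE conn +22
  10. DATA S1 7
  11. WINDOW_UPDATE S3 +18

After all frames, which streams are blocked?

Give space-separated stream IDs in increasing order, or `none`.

Op 1: conn=49 S1=21 S2=21 S3=21 S4=21 blocked=[]
Op 2: conn=30 S1=2 S2=21 S3=21 S4=21 blocked=[]
Op 3: conn=30 S1=21 S2=21 S3=21 S4=21 blocked=[]
Op 4: conn=51 S1=21 S2=21 S3=21 S4=21 blocked=[]
Op 5: conn=38 S1=8 S2=21 S3=21 S4=21 blocked=[]
Op 6: conn=31 S1=8 S2=21 S3=21 S4=14 blocked=[]
Op 7: conn=14 S1=-9 S2=21 S3=21 S4=14 blocked=[1]
Op 8: conn=30 S1=-9 S2=21 S3=21 S4=14 blocked=[1]
Op 9: conn=52 S1=-9 S2=21 S3=21 S4=14 blocked=[1]
Op 10: conn=45 S1=-16 S2=21 S3=21 S4=14 blocked=[1]
Op 11: conn=45 S1=-16 S2=21 S3=39 S4=14 blocked=[1]

Answer: S1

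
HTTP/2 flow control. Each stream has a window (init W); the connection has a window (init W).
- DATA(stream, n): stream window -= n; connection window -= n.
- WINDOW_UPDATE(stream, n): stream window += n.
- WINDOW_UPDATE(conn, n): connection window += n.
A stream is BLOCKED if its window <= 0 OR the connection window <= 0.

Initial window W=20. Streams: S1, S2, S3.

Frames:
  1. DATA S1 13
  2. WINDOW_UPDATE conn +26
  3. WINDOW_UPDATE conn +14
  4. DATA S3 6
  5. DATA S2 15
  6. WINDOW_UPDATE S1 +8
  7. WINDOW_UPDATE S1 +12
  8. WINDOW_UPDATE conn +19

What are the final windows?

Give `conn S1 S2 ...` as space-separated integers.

Answer: 45 27 5 14

Derivation:
Op 1: conn=7 S1=7 S2=20 S3=20 blocked=[]
Op 2: conn=33 S1=7 S2=20 S3=20 blocked=[]
Op 3: conn=47 S1=7 S2=20 S3=20 blocked=[]
Op 4: conn=41 S1=7 S2=20 S3=14 blocked=[]
Op 5: conn=26 S1=7 S2=5 S3=14 blocked=[]
Op 6: conn=26 S1=15 S2=5 S3=14 blocked=[]
Op 7: conn=26 S1=27 S2=5 S3=14 blocked=[]
Op 8: conn=45 S1=27 S2=5 S3=14 blocked=[]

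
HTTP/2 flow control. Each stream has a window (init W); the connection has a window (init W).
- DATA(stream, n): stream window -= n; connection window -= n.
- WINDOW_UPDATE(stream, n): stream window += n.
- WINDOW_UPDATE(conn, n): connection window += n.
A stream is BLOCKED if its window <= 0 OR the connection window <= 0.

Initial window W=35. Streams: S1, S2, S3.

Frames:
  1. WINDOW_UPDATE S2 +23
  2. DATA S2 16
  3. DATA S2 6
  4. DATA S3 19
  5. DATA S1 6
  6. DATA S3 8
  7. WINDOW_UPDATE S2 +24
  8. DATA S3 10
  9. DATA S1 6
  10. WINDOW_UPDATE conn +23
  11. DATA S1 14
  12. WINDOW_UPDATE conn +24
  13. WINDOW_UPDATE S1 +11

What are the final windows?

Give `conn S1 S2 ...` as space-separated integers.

Answer: -3 20 60 -2

Derivation:
Op 1: conn=35 S1=35 S2=58 S3=35 blocked=[]
Op 2: conn=19 S1=35 S2=42 S3=35 blocked=[]
Op 3: conn=13 S1=35 S2=36 S3=35 blocked=[]
Op 4: conn=-6 S1=35 S2=36 S3=16 blocked=[1, 2, 3]
Op 5: conn=-12 S1=29 S2=36 S3=16 blocked=[1, 2, 3]
Op 6: conn=-20 S1=29 S2=36 S3=8 blocked=[1, 2, 3]
Op 7: conn=-20 S1=29 S2=60 S3=8 blocked=[1, 2, 3]
Op 8: conn=-30 S1=29 S2=60 S3=-2 blocked=[1, 2, 3]
Op 9: conn=-36 S1=23 S2=60 S3=-2 blocked=[1, 2, 3]
Op 10: conn=-13 S1=23 S2=60 S3=-2 blocked=[1, 2, 3]
Op 11: conn=-27 S1=9 S2=60 S3=-2 blocked=[1, 2, 3]
Op 12: conn=-3 S1=9 S2=60 S3=-2 blocked=[1, 2, 3]
Op 13: conn=-3 S1=20 S2=60 S3=-2 blocked=[1, 2, 3]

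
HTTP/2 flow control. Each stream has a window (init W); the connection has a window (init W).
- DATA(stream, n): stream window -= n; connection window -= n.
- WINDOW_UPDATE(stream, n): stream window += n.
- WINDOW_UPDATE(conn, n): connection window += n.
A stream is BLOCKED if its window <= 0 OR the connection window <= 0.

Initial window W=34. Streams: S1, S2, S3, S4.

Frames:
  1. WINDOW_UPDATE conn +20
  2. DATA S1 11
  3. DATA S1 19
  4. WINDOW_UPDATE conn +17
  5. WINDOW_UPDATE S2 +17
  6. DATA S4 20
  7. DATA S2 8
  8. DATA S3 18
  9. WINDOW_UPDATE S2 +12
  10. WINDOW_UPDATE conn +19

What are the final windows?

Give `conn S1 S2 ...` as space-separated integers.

Answer: 14 4 55 16 14

Derivation:
Op 1: conn=54 S1=34 S2=34 S3=34 S4=34 blocked=[]
Op 2: conn=43 S1=23 S2=34 S3=34 S4=34 blocked=[]
Op 3: conn=24 S1=4 S2=34 S3=34 S4=34 blocked=[]
Op 4: conn=41 S1=4 S2=34 S3=34 S4=34 blocked=[]
Op 5: conn=41 S1=4 S2=51 S3=34 S4=34 blocked=[]
Op 6: conn=21 S1=4 S2=51 S3=34 S4=14 blocked=[]
Op 7: conn=13 S1=4 S2=43 S3=34 S4=14 blocked=[]
Op 8: conn=-5 S1=4 S2=43 S3=16 S4=14 blocked=[1, 2, 3, 4]
Op 9: conn=-5 S1=4 S2=55 S3=16 S4=14 blocked=[1, 2, 3, 4]
Op 10: conn=14 S1=4 S2=55 S3=16 S4=14 blocked=[]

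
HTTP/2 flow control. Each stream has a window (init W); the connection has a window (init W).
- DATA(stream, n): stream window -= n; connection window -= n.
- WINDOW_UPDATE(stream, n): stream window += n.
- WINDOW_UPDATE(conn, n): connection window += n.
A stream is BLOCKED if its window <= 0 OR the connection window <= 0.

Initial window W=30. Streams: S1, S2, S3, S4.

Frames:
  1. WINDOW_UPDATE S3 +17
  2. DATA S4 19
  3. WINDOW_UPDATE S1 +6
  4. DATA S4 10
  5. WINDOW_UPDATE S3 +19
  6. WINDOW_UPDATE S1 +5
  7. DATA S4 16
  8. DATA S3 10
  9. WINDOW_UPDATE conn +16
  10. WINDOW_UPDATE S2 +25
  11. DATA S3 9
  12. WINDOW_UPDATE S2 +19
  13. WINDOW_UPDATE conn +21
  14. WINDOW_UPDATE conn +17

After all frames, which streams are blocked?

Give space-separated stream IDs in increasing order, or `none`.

Answer: S4

Derivation:
Op 1: conn=30 S1=30 S2=30 S3=47 S4=30 blocked=[]
Op 2: conn=11 S1=30 S2=30 S3=47 S4=11 blocked=[]
Op 3: conn=11 S1=36 S2=30 S3=47 S4=11 blocked=[]
Op 4: conn=1 S1=36 S2=30 S3=47 S4=1 blocked=[]
Op 5: conn=1 S1=36 S2=30 S3=66 S4=1 blocked=[]
Op 6: conn=1 S1=41 S2=30 S3=66 S4=1 blocked=[]
Op 7: conn=-15 S1=41 S2=30 S3=66 S4=-15 blocked=[1, 2, 3, 4]
Op 8: conn=-25 S1=41 S2=30 S3=56 S4=-15 blocked=[1, 2, 3, 4]
Op 9: conn=-9 S1=41 S2=30 S3=56 S4=-15 blocked=[1, 2, 3, 4]
Op 10: conn=-9 S1=41 S2=55 S3=56 S4=-15 blocked=[1, 2, 3, 4]
Op 11: conn=-18 S1=41 S2=55 S3=47 S4=-15 blocked=[1, 2, 3, 4]
Op 12: conn=-18 S1=41 S2=74 S3=47 S4=-15 blocked=[1, 2, 3, 4]
Op 13: conn=3 S1=41 S2=74 S3=47 S4=-15 blocked=[4]
Op 14: conn=20 S1=41 S2=74 S3=47 S4=-15 blocked=[4]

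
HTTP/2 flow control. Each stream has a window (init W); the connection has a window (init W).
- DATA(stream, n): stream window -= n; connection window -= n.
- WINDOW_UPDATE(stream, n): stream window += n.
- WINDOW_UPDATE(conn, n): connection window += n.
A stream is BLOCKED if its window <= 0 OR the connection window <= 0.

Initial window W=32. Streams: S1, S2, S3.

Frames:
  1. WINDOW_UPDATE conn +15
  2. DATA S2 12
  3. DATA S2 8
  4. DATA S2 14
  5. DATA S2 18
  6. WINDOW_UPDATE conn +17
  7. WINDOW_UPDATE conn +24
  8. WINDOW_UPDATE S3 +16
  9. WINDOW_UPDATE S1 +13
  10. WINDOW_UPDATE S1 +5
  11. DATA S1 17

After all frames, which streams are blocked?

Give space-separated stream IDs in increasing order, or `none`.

Answer: S2

Derivation:
Op 1: conn=47 S1=32 S2=32 S3=32 blocked=[]
Op 2: conn=35 S1=32 S2=20 S3=32 blocked=[]
Op 3: conn=27 S1=32 S2=12 S3=32 blocked=[]
Op 4: conn=13 S1=32 S2=-2 S3=32 blocked=[2]
Op 5: conn=-5 S1=32 S2=-20 S3=32 blocked=[1, 2, 3]
Op 6: conn=12 S1=32 S2=-20 S3=32 blocked=[2]
Op 7: conn=36 S1=32 S2=-20 S3=32 blocked=[2]
Op 8: conn=36 S1=32 S2=-20 S3=48 blocked=[2]
Op 9: conn=36 S1=45 S2=-20 S3=48 blocked=[2]
Op 10: conn=36 S1=50 S2=-20 S3=48 blocked=[2]
Op 11: conn=19 S1=33 S2=-20 S3=48 blocked=[2]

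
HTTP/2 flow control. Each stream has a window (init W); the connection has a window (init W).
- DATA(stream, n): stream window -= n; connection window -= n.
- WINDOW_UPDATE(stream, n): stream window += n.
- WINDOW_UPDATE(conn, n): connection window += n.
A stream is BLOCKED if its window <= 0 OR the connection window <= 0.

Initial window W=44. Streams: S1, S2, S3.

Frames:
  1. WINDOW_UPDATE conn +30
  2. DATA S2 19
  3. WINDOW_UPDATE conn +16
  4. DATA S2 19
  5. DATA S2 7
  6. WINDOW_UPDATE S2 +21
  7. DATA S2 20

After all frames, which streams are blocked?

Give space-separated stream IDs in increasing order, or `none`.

Answer: S2

Derivation:
Op 1: conn=74 S1=44 S2=44 S3=44 blocked=[]
Op 2: conn=55 S1=44 S2=25 S3=44 blocked=[]
Op 3: conn=71 S1=44 S2=25 S3=44 blocked=[]
Op 4: conn=52 S1=44 S2=6 S3=44 blocked=[]
Op 5: conn=45 S1=44 S2=-1 S3=44 blocked=[2]
Op 6: conn=45 S1=44 S2=20 S3=44 blocked=[]
Op 7: conn=25 S1=44 S2=0 S3=44 blocked=[2]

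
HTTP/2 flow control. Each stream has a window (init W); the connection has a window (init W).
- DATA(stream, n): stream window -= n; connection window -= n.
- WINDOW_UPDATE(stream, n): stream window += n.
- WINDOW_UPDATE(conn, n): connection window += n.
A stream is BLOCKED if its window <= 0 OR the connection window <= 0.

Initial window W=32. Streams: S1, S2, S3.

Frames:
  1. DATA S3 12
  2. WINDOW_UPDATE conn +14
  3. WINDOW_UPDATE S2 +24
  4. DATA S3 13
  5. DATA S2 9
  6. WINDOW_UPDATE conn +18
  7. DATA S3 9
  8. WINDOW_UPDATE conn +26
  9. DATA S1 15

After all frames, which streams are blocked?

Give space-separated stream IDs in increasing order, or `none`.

Op 1: conn=20 S1=32 S2=32 S3=20 blocked=[]
Op 2: conn=34 S1=32 S2=32 S3=20 blocked=[]
Op 3: conn=34 S1=32 S2=56 S3=20 blocked=[]
Op 4: conn=21 S1=32 S2=56 S3=7 blocked=[]
Op 5: conn=12 S1=32 S2=47 S3=7 blocked=[]
Op 6: conn=30 S1=32 S2=47 S3=7 blocked=[]
Op 7: conn=21 S1=32 S2=47 S3=-2 blocked=[3]
Op 8: conn=47 S1=32 S2=47 S3=-2 blocked=[3]
Op 9: conn=32 S1=17 S2=47 S3=-2 blocked=[3]

Answer: S3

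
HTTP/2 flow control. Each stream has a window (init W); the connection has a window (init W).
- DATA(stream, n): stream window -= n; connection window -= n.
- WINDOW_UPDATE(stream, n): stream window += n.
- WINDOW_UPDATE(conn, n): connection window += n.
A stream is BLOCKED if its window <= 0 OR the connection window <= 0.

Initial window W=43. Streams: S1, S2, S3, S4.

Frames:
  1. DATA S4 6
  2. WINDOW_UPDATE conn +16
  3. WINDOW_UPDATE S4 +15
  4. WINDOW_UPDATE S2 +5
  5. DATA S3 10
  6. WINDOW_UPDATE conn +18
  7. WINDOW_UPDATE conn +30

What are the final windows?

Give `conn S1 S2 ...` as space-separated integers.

Answer: 91 43 48 33 52

Derivation:
Op 1: conn=37 S1=43 S2=43 S3=43 S4=37 blocked=[]
Op 2: conn=53 S1=43 S2=43 S3=43 S4=37 blocked=[]
Op 3: conn=53 S1=43 S2=43 S3=43 S4=52 blocked=[]
Op 4: conn=53 S1=43 S2=48 S3=43 S4=52 blocked=[]
Op 5: conn=43 S1=43 S2=48 S3=33 S4=52 blocked=[]
Op 6: conn=61 S1=43 S2=48 S3=33 S4=52 blocked=[]
Op 7: conn=91 S1=43 S2=48 S3=33 S4=52 blocked=[]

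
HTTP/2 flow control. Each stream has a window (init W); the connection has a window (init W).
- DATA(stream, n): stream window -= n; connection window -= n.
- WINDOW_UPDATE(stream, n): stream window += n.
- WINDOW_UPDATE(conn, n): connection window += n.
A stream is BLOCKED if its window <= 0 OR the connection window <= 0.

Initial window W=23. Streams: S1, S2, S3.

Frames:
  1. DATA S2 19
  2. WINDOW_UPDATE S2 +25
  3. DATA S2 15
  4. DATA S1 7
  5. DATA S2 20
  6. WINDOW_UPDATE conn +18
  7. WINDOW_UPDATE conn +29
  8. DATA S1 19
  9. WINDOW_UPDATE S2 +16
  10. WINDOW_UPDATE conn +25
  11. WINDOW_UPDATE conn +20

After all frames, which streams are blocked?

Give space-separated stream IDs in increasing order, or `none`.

Answer: S1

Derivation:
Op 1: conn=4 S1=23 S2=4 S3=23 blocked=[]
Op 2: conn=4 S1=23 S2=29 S3=23 blocked=[]
Op 3: conn=-11 S1=23 S2=14 S3=23 blocked=[1, 2, 3]
Op 4: conn=-18 S1=16 S2=14 S3=23 blocked=[1, 2, 3]
Op 5: conn=-38 S1=16 S2=-6 S3=23 blocked=[1, 2, 3]
Op 6: conn=-20 S1=16 S2=-6 S3=23 blocked=[1, 2, 3]
Op 7: conn=9 S1=16 S2=-6 S3=23 blocked=[2]
Op 8: conn=-10 S1=-3 S2=-6 S3=23 blocked=[1, 2, 3]
Op 9: conn=-10 S1=-3 S2=10 S3=23 blocked=[1, 2, 3]
Op 10: conn=15 S1=-3 S2=10 S3=23 blocked=[1]
Op 11: conn=35 S1=-3 S2=10 S3=23 blocked=[1]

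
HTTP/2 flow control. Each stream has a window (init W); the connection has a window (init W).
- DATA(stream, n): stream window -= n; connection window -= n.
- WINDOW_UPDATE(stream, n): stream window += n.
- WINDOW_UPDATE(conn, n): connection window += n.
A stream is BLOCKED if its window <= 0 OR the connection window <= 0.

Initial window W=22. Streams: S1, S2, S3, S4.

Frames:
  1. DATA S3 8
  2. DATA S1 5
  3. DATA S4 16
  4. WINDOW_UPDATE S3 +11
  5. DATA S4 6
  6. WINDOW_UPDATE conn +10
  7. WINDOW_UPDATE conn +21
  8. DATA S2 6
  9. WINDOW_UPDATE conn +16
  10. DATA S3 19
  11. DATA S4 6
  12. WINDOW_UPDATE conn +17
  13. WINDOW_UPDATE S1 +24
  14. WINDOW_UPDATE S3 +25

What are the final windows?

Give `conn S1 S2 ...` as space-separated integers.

Answer: 20 41 16 31 -6

Derivation:
Op 1: conn=14 S1=22 S2=22 S3=14 S4=22 blocked=[]
Op 2: conn=9 S1=17 S2=22 S3=14 S4=22 blocked=[]
Op 3: conn=-7 S1=17 S2=22 S3=14 S4=6 blocked=[1, 2, 3, 4]
Op 4: conn=-7 S1=17 S2=22 S3=25 S4=6 blocked=[1, 2, 3, 4]
Op 5: conn=-13 S1=17 S2=22 S3=25 S4=0 blocked=[1, 2, 3, 4]
Op 6: conn=-3 S1=17 S2=22 S3=25 S4=0 blocked=[1, 2, 3, 4]
Op 7: conn=18 S1=17 S2=22 S3=25 S4=0 blocked=[4]
Op 8: conn=12 S1=17 S2=16 S3=25 S4=0 blocked=[4]
Op 9: conn=28 S1=17 S2=16 S3=25 S4=0 blocked=[4]
Op 10: conn=9 S1=17 S2=16 S3=6 S4=0 blocked=[4]
Op 11: conn=3 S1=17 S2=16 S3=6 S4=-6 blocked=[4]
Op 12: conn=20 S1=17 S2=16 S3=6 S4=-6 blocked=[4]
Op 13: conn=20 S1=41 S2=16 S3=6 S4=-6 blocked=[4]
Op 14: conn=20 S1=41 S2=16 S3=31 S4=-6 blocked=[4]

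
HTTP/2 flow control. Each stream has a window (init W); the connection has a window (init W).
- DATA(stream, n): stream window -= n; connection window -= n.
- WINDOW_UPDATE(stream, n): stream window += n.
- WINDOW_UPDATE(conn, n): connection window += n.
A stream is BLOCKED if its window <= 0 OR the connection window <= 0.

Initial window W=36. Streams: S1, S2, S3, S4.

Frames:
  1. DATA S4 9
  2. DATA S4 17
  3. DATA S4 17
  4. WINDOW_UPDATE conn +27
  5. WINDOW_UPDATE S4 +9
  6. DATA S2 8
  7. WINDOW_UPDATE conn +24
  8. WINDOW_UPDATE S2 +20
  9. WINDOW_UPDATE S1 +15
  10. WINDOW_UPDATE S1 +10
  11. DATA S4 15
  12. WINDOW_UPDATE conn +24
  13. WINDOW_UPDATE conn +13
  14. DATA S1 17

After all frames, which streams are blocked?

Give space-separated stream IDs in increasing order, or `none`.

Op 1: conn=27 S1=36 S2=36 S3=36 S4=27 blocked=[]
Op 2: conn=10 S1=36 S2=36 S3=36 S4=10 blocked=[]
Op 3: conn=-7 S1=36 S2=36 S3=36 S4=-7 blocked=[1, 2, 3, 4]
Op 4: conn=20 S1=36 S2=36 S3=36 S4=-7 blocked=[4]
Op 5: conn=20 S1=36 S2=36 S3=36 S4=2 blocked=[]
Op 6: conn=12 S1=36 S2=28 S3=36 S4=2 blocked=[]
Op 7: conn=36 S1=36 S2=28 S3=36 S4=2 blocked=[]
Op 8: conn=36 S1=36 S2=48 S3=36 S4=2 blocked=[]
Op 9: conn=36 S1=51 S2=48 S3=36 S4=2 blocked=[]
Op 10: conn=36 S1=61 S2=48 S3=36 S4=2 blocked=[]
Op 11: conn=21 S1=61 S2=48 S3=36 S4=-13 blocked=[4]
Op 12: conn=45 S1=61 S2=48 S3=36 S4=-13 blocked=[4]
Op 13: conn=58 S1=61 S2=48 S3=36 S4=-13 blocked=[4]
Op 14: conn=41 S1=44 S2=48 S3=36 S4=-13 blocked=[4]

Answer: S4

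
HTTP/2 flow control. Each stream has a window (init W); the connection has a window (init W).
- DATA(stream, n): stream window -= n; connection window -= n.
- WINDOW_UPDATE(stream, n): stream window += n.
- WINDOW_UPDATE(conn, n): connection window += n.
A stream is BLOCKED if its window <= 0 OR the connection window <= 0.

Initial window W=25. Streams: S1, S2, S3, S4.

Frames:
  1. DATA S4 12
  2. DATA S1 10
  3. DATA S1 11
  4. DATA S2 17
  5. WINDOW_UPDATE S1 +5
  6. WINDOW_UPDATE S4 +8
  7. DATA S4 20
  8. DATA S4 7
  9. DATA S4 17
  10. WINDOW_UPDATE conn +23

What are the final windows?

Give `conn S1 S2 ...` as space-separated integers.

Op 1: conn=13 S1=25 S2=25 S3=25 S4=13 blocked=[]
Op 2: conn=3 S1=15 S2=25 S3=25 S4=13 blocked=[]
Op 3: conn=-8 S1=4 S2=25 S3=25 S4=13 blocked=[1, 2, 3, 4]
Op 4: conn=-25 S1=4 S2=8 S3=25 S4=13 blocked=[1, 2, 3, 4]
Op 5: conn=-25 S1=9 S2=8 S3=25 S4=13 blocked=[1, 2, 3, 4]
Op 6: conn=-25 S1=9 S2=8 S3=25 S4=21 blocked=[1, 2, 3, 4]
Op 7: conn=-45 S1=9 S2=8 S3=25 S4=1 blocked=[1, 2, 3, 4]
Op 8: conn=-52 S1=9 S2=8 S3=25 S4=-6 blocked=[1, 2, 3, 4]
Op 9: conn=-69 S1=9 S2=8 S3=25 S4=-23 blocked=[1, 2, 3, 4]
Op 10: conn=-46 S1=9 S2=8 S3=25 S4=-23 blocked=[1, 2, 3, 4]

Answer: -46 9 8 25 -23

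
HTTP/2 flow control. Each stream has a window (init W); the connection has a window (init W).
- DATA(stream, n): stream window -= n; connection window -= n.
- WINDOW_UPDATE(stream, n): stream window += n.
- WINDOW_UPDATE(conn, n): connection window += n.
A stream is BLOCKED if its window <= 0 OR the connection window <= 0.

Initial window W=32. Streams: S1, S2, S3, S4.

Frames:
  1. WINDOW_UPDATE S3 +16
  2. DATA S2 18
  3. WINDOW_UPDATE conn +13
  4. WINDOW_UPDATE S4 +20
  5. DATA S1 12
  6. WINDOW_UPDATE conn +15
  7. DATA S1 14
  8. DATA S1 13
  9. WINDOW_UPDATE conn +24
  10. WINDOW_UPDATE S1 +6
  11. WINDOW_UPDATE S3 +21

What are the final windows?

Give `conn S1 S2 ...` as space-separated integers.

Answer: 27 -1 14 69 52

Derivation:
Op 1: conn=32 S1=32 S2=32 S3=48 S4=32 blocked=[]
Op 2: conn=14 S1=32 S2=14 S3=48 S4=32 blocked=[]
Op 3: conn=27 S1=32 S2=14 S3=48 S4=32 blocked=[]
Op 4: conn=27 S1=32 S2=14 S3=48 S4=52 blocked=[]
Op 5: conn=15 S1=20 S2=14 S3=48 S4=52 blocked=[]
Op 6: conn=30 S1=20 S2=14 S3=48 S4=52 blocked=[]
Op 7: conn=16 S1=6 S2=14 S3=48 S4=52 blocked=[]
Op 8: conn=3 S1=-7 S2=14 S3=48 S4=52 blocked=[1]
Op 9: conn=27 S1=-7 S2=14 S3=48 S4=52 blocked=[1]
Op 10: conn=27 S1=-1 S2=14 S3=48 S4=52 blocked=[1]
Op 11: conn=27 S1=-1 S2=14 S3=69 S4=52 blocked=[1]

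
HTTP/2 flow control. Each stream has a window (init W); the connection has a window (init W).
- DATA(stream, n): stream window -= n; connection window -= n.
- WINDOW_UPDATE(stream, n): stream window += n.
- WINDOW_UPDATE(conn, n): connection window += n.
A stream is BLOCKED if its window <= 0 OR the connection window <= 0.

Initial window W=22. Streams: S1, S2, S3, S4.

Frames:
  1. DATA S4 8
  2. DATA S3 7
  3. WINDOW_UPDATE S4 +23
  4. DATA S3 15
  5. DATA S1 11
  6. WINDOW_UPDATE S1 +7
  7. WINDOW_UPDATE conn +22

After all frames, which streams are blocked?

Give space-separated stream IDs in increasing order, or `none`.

Op 1: conn=14 S1=22 S2=22 S3=22 S4=14 blocked=[]
Op 2: conn=7 S1=22 S2=22 S3=15 S4=14 blocked=[]
Op 3: conn=7 S1=22 S2=22 S3=15 S4=37 blocked=[]
Op 4: conn=-8 S1=22 S2=22 S3=0 S4=37 blocked=[1, 2, 3, 4]
Op 5: conn=-19 S1=11 S2=22 S3=0 S4=37 blocked=[1, 2, 3, 4]
Op 6: conn=-19 S1=18 S2=22 S3=0 S4=37 blocked=[1, 2, 3, 4]
Op 7: conn=3 S1=18 S2=22 S3=0 S4=37 blocked=[3]

Answer: S3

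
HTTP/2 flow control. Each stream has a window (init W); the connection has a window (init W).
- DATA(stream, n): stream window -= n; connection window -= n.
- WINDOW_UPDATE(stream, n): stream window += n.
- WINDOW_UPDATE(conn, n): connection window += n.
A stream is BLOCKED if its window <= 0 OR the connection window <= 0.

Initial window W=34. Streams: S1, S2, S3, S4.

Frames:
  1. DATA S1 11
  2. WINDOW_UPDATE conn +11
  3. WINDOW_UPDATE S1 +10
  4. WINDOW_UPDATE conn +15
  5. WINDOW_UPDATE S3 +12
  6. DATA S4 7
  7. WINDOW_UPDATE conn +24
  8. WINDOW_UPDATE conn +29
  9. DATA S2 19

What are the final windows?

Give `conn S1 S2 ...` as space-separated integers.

Answer: 76 33 15 46 27

Derivation:
Op 1: conn=23 S1=23 S2=34 S3=34 S4=34 blocked=[]
Op 2: conn=34 S1=23 S2=34 S3=34 S4=34 blocked=[]
Op 3: conn=34 S1=33 S2=34 S3=34 S4=34 blocked=[]
Op 4: conn=49 S1=33 S2=34 S3=34 S4=34 blocked=[]
Op 5: conn=49 S1=33 S2=34 S3=46 S4=34 blocked=[]
Op 6: conn=42 S1=33 S2=34 S3=46 S4=27 blocked=[]
Op 7: conn=66 S1=33 S2=34 S3=46 S4=27 blocked=[]
Op 8: conn=95 S1=33 S2=34 S3=46 S4=27 blocked=[]
Op 9: conn=76 S1=33 S2=15 S3=46 S4=27 blocked=[]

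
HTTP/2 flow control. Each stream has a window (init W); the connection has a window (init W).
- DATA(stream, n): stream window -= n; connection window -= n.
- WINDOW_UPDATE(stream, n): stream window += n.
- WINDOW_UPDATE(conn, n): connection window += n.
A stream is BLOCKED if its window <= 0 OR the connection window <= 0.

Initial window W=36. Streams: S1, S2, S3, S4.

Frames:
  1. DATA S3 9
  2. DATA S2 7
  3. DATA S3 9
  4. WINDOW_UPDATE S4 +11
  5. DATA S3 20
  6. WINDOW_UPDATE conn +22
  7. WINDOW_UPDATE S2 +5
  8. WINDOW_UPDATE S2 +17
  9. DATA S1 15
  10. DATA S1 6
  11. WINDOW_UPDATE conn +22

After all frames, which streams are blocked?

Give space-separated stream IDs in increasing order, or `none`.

Op 1: conn=27 S1=36 S2=36 S3=27 S4=36 blocked=[]
Op 2: conn=20 S1=36 S2=29 S3=27 S4=36 blocked=[]
Op 3: conn=11 S1=36 S2=29 S3=18 S4=36 blocked=[]
Op 4: conn=11 S1=36 S2=29 S3=18 S4=47 blocked=[]
Op 5: conn=-9 S1=36 S2=29 S3=-2 S4=47 blocked=[1, 2, 3, 4]
Op 6: conn=13 S1=36 S2=29 S3=-2 S4=47 blocked=[3]
Op 7: conn=13 S1=36 S2=34 S3=-2 S4=47 blocked=[3]
Op 8: conn=13 S1=36 S2=51 S3=-2 S4=47 blocked=[3]
Op 9: conn=-2 S1=21 S2=51 S3=-2 S4=47 blocked=[1, 2, 3, 4]
Op 10: conn=-8 S1=15 S2=51 S3=-2 S4=47 blocked=[1, 2, 3, 4]
Op 11: conn=14 S1=15 S2=51 S3=-2 S4=47 blocked=[3]

Answer: S3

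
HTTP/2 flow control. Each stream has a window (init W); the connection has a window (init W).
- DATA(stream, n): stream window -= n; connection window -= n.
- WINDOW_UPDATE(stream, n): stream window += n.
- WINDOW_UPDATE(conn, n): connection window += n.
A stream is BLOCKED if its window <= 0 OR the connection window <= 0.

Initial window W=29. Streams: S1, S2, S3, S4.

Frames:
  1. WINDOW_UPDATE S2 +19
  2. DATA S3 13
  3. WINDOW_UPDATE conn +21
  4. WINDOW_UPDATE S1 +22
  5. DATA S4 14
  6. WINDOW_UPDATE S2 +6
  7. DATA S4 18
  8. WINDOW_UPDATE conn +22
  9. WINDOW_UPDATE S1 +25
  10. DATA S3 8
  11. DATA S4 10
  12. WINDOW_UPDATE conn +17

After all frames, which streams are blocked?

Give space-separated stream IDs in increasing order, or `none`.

Answer: S4

Derivation:
Op 1: conn=29 S1=29 S2=48 S3=29 S4=29 blocked=[]
Op 2: conn=16 S1=29 S2=48 S3=16 S4=29 blocked=[]
Op 3: conn=37 S1=29 S2=48 S3=16 S4=29 blocked=[]
Op 4: conn=37 S1=51 S2=48 S3=16 S4=29 blocked=[]
Op 5: conn=23 S1=51 S2=48 S3=16 S4=15 blocked=[]
Op 6: conn=23 S1=51 S2=54 S3=16 S4=15 blocked=[]
Op 7: conn=5 S1=51 S2=54 S3=16 S4=-3 blocked=[4]
Op 8: conn=27 S1=51 S2=54 S3=16 S4=-3 blocked=[4]
Op 9: conn=27 S1=76 S2=54 S3=16 S4=-3 blocked=[4]
Op 10: conn=19 S1=76 S2=54 S3=8 S4=-3 blocked=[4]
Op 11: conn=9 S1=76 S2=54 S3=8 S4=-13 blocked=[4]
Op 12: conn=26 S1=76 S2=54 S3=8 S4=-13 blocked=[4]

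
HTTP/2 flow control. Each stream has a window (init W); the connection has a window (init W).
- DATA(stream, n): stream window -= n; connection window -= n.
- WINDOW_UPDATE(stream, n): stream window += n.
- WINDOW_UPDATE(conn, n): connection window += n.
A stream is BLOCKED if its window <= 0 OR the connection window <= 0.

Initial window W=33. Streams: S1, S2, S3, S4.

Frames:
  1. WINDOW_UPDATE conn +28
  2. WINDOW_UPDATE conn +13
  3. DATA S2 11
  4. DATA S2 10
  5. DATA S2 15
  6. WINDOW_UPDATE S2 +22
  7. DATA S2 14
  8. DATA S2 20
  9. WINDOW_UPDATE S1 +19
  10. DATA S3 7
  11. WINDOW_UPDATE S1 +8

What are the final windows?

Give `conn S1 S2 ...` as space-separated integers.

Op 1: conn=61 S1=33 S2=33 S3=33 S4=33 blocked=[]
Op 2: conn=74 S1=33 S2=33 S3=33 S4=33 blocked=[]
Op 3: conn=63 S1=33 S2=22 S3=33 S4=33 blocked=[]
Op 4: conn=53 S1=33 S2=12 S3=33 S4=33 blocked=[]
Op 5: conn=38 S1=33 S2=-3 S3=33 S4=33 blocked=[2]
Op 6: conn=38 S1=33 S2=19 S3=33 S4=33 blocked=[]
Op 7: conn=24 S1=33 S2=5 S3=33 S4=33 blocked=[]
Op 8: conn=4 S1=33 S2=-15 S3=33 S4=33 blocked=[2]
Op 9: conn=4 S1=52 S2=-15 S3=33 S4=33 blocked=[2]
Op 10: conn=-3 S1=52 S2=-15 S3=26 S4=33 blocked=[1, 2, 3, 4]
Op 11: conn=-3 S1=60 S2=-15 S3=26 S4=33 blocked=[1, 2, 3, 4]

Answer: -3 60 -15 26 33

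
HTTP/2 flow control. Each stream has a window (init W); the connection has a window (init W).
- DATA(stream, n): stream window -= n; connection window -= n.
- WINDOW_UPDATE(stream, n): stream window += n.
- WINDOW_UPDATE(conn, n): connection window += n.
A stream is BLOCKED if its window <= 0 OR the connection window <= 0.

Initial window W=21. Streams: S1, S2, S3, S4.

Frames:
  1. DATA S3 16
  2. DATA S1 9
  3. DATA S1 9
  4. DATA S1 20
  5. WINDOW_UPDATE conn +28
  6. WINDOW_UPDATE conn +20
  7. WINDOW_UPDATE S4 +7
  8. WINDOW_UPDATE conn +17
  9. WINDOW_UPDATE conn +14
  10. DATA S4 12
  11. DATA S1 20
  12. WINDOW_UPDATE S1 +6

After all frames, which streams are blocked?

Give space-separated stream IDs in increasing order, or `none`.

Op 1: conn=5 S1=21 S2=21 S3=5 S4=21 blocked=[]
Op 2: conn=-4 S1=12 S2=21 S3=5 S4=21 blocked=[1, 2, 3, 4]
Op 3: conn=-13 S1=3 S2=21 S3=5 S4=21 blocked=[1, 2, 3, 4]
Op 4: conn=-33 S1=-17 S2=21 S3=5 S4=21 blocked=[1, 2, 3, 4]
Op 5: conn=-5 S1=-17 S2=21 S3=5 S4=21 blocked=[1, 2, 3, 4]
Op 6: conn=15 S1=-17 S2=21 S3=5 S4=21 blocked=[1]
Op 7: conn=15 S1=-17 S2=21 S3=5 S4=28 blocked=[1]
Op 8: conn=32 S1=-17 S2=21 S3=5 S4=28 blocked=[1]
Op 9: conn=46 S1=-17 S2=21 S3=5 S4=28 blocked=[1]
Op 10: conn=34 S1=-17 S2=21 S3=5 S4=16 blocked=[1]
Op 11: conn=14 S1=-37 S2=21 S3=5 S4=16 blocked=[1]
Op 12: conn=14 S1=-31 S2=21 S3=5 S4=16 blocked=[1]

Answer: S1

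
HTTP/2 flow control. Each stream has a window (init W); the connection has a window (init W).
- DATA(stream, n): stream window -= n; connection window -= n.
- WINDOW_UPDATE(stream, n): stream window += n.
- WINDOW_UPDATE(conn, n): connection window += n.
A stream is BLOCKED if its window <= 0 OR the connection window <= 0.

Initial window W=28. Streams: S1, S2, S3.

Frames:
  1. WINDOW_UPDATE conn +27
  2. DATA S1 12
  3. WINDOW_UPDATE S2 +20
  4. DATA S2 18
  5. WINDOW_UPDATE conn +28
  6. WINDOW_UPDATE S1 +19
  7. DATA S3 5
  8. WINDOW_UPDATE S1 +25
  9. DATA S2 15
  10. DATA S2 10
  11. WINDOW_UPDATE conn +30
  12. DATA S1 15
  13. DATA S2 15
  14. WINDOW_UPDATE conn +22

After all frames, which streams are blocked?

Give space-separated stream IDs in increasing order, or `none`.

Answer: S2

Derivation:
Op 1: conn=55 S1=28 S2=28 S3=28 blocked=[]
Op 2: conn=43 S1=16 S2=28 S3=28 blocked=[]
Op 3: conn=43 S1=16 S2=48 S3=28 blocked=[]
Op 4: conn=25 S1=16 S2=30 S3=28 blocked=[]
Op 5: conn=53 S1=16 S2=30 S3=28 blocked=[]
Op 6: conn=53 S1=35 S2=30 S3=28 blocked=[]
Op 7: conn=48 S1=35 S2=30 S3=23 blocked=[]
Op 8: conn=48 S1=60 S2=30 S3=23 blocked=[]
Op 9: conn=33 S1=60 S2=15 S3=23 blocked=[]
Op 10: conn=23 S1=60 S2=5 S3=23 blocked=[]
Op 11: conn=53 S1=60 S2=5 S3=23 blocked=[]
Op 12: conn=38 S1=45 S2=5 S3=23 blocked=[]
Op 13: conn=23 S1=45 S2=-10 S3=23 blocked=[2]
Op 14: conn=45 S1=45 S2=-10 S3=23 blocked=[2]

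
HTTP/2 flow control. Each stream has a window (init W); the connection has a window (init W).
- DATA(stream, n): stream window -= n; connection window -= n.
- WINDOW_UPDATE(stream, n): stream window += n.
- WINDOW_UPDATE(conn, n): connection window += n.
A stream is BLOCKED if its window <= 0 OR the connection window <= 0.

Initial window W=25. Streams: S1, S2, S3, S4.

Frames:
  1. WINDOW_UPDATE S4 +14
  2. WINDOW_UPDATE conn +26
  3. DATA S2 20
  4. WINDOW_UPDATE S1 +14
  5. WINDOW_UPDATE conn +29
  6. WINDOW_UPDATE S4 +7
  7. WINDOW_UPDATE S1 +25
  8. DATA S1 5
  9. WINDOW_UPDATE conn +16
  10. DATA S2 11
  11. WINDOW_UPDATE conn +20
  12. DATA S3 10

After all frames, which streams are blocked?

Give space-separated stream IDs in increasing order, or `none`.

Op 1: conn=25 S1=25 S2=25 S3=25 S4=39 blocked=[]
Op 2: conn=51 S1=25 S2=25 S3=25 S4=39 blocked=[]
Op 3: conn=31 S1=25 S2=5 S3=25 S4=39 blocked=[]
Op 4: conn=31 S1=39 S2=5 S3=25 S4=39 blocked=[]
Op 5: conn=60 S1=39 S2=5 S3=25 S4=39 blocked=[]
Op 6: conn=60 S1=39 S2=5 S3=25 S4=46 blocked=[]
Op 7: conn=60 S1=64 S2=5 S3=25 S4=46 blocked=[]
Op 8: conn=55 S1=59 S2=5 S3=25 S4=46 blocked=[]
Op 9: conn=71 S1=59 S2=5 S3=25 S4=46 blocked=[]
Op 10: conn=60 S1=59 S2=-6 S3=25 S4=46 blocked=[2]
Op 11: conn=80 S1=59 S2=-6 S3=25 S4=46 blocked=[2]
Op 12: conn=70 S1=59 S2=-6 S3=15 S4=46 blocked=[2]

Answer: S2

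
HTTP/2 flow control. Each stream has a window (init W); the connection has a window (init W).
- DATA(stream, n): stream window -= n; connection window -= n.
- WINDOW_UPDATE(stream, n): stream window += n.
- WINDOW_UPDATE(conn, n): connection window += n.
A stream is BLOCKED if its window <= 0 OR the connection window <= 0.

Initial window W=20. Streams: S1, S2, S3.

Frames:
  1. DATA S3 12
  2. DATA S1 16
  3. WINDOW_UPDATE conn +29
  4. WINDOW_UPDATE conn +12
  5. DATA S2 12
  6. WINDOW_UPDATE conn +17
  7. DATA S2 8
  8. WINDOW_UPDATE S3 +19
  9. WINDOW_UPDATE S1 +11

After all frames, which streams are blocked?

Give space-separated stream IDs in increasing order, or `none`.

Op 1: conn=8 S1=20 S2=20 S3=8 blocked=[]
Op 2: conn=-8 S1=4 S2=20 S3=8 blocked=[1, 2, 3]
Op 3: conn=21 S1=4 S2=20 S3=8 blocked=[]
Op 4: conn=33 S1=4 S2=20 S3=8 blocked=[]
Op 5: conn=21 S1=4 S2=8 S3=8 blocked=[]
Op 6: conn=38 S1=4 S2=8 S3=8 blocked=[]
Op 7: conn=30 S1=4 S2=0 S3=8 blocked=[2]
Op 8: conn=30 S1=4 S2=0 S3=27 blocked=[2]
Op 9: conn=30 S1=15 S2=0 S3=27 blocked=[2]

Answer: S2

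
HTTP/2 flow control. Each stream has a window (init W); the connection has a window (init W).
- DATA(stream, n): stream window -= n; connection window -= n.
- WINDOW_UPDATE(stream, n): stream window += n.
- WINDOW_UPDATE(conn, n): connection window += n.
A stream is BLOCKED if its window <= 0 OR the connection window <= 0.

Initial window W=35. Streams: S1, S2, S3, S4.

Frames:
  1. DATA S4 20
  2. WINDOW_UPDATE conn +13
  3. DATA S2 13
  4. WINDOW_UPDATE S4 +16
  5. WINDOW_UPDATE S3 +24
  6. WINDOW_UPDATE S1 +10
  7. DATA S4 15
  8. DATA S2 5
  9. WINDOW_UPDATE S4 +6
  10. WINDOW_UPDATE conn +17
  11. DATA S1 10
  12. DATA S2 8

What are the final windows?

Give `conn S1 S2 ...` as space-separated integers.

Answer: -6 35 9 59 22

Derivation:
Op 1: conn=15 S1=35 S2=35 S3=35 S4=15 blocked=[]
Op 2: conn=28 S1=35 S2=35 S3=35 S4=15 blocked=[]
Op 3: conn=15 S1=35 S2=22 S3=35 S4=15 blocked=[]
Op 4: conn=15 S1=35 S2=22 S3=35 S4=31 blocked=[]
Op 5: conn=15 S1=35 S2=22 S3=59 S4=31 blocked=[]
Op 6: conn=15 S1=45 S2=22 S3=59 S4=31 blocked=[]
Op 7: conn=0 S1=45 S2=22 S3=59 S4=16 blocked=[1, 2, 3, 4]
Op 8: conn=-5 S1=45 S2=17 S3=59 S4=16 blocked=[1, 2, 3, 4]
Op 9: conn=-5 S1=45 S2=17 S3=59 S4=22 blocked=[1, 2, 3, 4]
Op 10: conn=12 S1=45 S2=17 S3=59 S4=22 blocked=[]
Op 11: conn=2 S1=35 S2=17 S3=59 S4=22 blocked=[]
Op 12: conn=-6 S1=35 S2=9 S3=59 S4=22 blocked=[1, 2, 3, 4]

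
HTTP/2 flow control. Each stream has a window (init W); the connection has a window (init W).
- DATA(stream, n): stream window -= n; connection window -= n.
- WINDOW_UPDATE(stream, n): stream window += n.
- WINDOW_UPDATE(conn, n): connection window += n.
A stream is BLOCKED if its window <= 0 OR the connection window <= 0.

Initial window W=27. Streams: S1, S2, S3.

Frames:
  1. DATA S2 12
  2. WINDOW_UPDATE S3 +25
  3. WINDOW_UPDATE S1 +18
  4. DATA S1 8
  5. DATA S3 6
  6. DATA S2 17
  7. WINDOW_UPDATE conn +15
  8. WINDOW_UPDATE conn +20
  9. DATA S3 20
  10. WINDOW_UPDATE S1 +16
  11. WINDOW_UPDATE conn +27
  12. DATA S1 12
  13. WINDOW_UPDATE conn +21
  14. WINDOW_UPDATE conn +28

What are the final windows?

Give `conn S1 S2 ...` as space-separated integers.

Answer: 63 41 -2 26

Derivation:
Op 1: conn=15 S1=27 S2=15 S3=27 blocked=[]
Op 2: conn=15 S1=27 S2=15 S3=52 blocked=[]
Op 3: conn=15 S1=45 S2=15 S3=52 blocked=[]
Op 4: conn=7 S1=37 S2=15 S3=52 blocked=[]
Op 5: conn=1 S1=37 S2=15 S3=46 blocked=[]
Op 6: conn=-16 S1=37 S2=-2 S3=46 blocked=[1, 2, 3]
Op 7: conn=-1 S1=37 S2=-2 S3=46 blocked=[1, 2, 3]
Op 8: conn=19 S1=37 S2=-2 S3=46 blocked=[2]
Op 9: conn=-1 S1=37 S2=-2 S3=26 blocked=[1, 2, 3]
Op 10: conn=-1 S1=53 S2=-2 S3=26 blocked=[1, 2, 3]
Op 11: conn=26 S1=53 S2=-2 S3=26 blocked=[2]
Op 12: conn=14 S1=41 S2=-2 S3=26 blocked=[2]
Op 13: conn=35 S1=41 S2=-2 S3=26 blocked=[2]
Op 14: conn=63 S1=41 S2=-2 S3=26 blocked=[2]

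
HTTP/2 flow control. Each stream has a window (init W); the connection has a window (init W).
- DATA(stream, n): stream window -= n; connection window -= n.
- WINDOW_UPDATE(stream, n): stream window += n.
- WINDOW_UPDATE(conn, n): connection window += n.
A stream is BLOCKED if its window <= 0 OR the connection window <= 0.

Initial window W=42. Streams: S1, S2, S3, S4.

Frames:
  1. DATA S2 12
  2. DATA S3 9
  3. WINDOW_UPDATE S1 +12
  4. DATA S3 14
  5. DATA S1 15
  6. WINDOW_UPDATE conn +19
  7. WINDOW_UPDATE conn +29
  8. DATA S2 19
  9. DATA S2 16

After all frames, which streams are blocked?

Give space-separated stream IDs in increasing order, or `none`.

Op 1: conn=30 S1=42 S2=30 S3=42 S4=42 blocked=[]
Op 2: conn=21 S1=42 S2=30 S3=33 S4=42 blocked=[]
Op 3: conn=21 S1=54 S2=30 S3=33 S4=42 blocked=[]
Op 4: conn=7 S1=54 S2=30 S3=19 S4=42 blocked=[]
Op 5: conn=-8 S1=39 S2=30 S3=19 S4=42 blocked=[1, 2, 3, 4]
Op 6: conn=11 S1=39 S2=30 S3=19 S4=42 blocked=[]
Op 7: conn=40 S1=39 S2=30 S3=19 S4=42 blocked=[]
Op 8: conn=21 S1=39 S2=11 S3=19 S4=42 blocked=[]
Op 9: conn=5 S1=39 S2=-5 S3=19 S4=42 blocked=[2]

Answer: S2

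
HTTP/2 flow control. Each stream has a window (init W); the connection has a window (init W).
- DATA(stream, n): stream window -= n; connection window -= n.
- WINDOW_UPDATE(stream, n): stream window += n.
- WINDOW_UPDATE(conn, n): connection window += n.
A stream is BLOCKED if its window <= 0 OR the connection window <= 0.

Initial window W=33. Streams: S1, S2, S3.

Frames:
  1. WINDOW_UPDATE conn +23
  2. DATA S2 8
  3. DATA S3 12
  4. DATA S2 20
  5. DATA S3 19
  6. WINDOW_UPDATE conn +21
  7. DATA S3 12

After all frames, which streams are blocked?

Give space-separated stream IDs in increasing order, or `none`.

Answer: S3

Derivation:
Op 1: conn=56 S1=33 S2=33 S3=33 blocked=[]
Op 2: conn=48 S1=33 S2=25 S3=33 blocked=[]
Op 3: conn=36 S1=33 S2=25 S3=21 blocked=[]
Op 4: conn=16 S1=33 S2=5 S3=21 blocked=[]
Op 5: conn=-3 S1=33 S2=5 S3=2 blocked=[1, 2, 3]
Op 6: conn=18 S1=33 S2=5 S3=2 blocked=[]
Op 7: conn=6 S1=33 S2=5 S3=-10 blocked=[3]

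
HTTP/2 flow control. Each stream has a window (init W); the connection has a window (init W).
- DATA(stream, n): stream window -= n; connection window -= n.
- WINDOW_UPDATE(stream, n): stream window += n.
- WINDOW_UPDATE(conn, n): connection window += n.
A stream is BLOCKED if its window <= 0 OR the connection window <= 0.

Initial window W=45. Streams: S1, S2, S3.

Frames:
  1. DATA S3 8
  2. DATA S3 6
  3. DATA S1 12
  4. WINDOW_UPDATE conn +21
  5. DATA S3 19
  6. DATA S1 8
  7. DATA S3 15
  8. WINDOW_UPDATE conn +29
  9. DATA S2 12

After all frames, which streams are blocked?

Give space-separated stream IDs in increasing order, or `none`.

Answer: S3

Derivation:
Op 1: conn=37 S1=45 S2=45 S3=37 blocked=[]
Op 2: conn=31 S1=45 S2=45 S3=31 blocked=[]
Op 3: conn=19 S1=33 S2=45 S3=31 blocked=[]
Op 4: conn=40 S1=33 S2=45 S3=31 blocked=[]
Op 5: conn=21 S1=33 S2=45 S3=12 blocked=[]
Op 6: conn=13 S1=25 S2=45 S3=12 blocked=[]
Op 7: conn=-2 S1=25 S2=45 S3=-3 blocked=[1, 2, 3]
Op 8: conn=27 S1=25 S2=45 S3=-3 blocked=[3]
Op 9: conn=15 S1=25 S2=33 S3=-3 blocked=[3]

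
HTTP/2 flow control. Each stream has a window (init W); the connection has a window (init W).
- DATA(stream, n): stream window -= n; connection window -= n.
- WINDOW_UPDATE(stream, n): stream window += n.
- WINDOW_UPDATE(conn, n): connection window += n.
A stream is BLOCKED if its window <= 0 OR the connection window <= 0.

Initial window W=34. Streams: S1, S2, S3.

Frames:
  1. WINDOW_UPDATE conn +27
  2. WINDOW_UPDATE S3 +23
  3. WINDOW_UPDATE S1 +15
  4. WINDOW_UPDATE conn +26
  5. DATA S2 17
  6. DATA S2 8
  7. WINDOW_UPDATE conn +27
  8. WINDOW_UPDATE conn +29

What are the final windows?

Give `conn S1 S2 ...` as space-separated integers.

Answer: 118 49 9 57

Derivation:
Op 1: conn=61 S1=34 S2=34 S3=34 blocked=[]
Op 2: conn=61 S1=34 S2=34 S3=57 blocked=[]
Op 3: conn=61 S1=49 S2=34 S3=57 blocked=[]
Op 4: conn=87 S1=49 S2=34 S3=57 blocked=[]
Op 5: conn=70 S1=49 S2=17 S3=57 blocked=[]
Op 6: conn=62 S1=49 S2=9 S3=57 blocked=[]
Op 7: conn=89 S1=49 S2=9 S3=57 blocked=[]
Op 8: conn=118 S1=49 S2=9 S3=57 blocked=[]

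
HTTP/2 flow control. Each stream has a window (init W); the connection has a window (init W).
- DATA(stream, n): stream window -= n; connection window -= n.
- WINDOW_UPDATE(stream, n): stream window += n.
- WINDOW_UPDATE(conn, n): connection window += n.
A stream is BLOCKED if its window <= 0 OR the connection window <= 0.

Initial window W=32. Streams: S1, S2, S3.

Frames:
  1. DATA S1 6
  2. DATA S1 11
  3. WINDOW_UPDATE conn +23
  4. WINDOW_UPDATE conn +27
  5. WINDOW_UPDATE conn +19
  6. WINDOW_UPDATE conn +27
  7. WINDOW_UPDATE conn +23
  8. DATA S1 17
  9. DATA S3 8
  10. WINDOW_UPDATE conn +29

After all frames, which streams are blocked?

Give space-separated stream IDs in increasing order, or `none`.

Answer: S1

Derivation:
Op 1: conn=26 S1=26 S2=32 S3=32 blocked=[]
Op 2: conn=15 S1=15 S2=32 S3=32 blocked=[]
Op 3: conn=38 S1=15 S2=32 S3=32 blocked=[]
Op 4: conn=65 S1=15 S2=32 S3=32 blocked=[]
Op 5: conn=84 S1=15 S2=32 S3=32 blocked=[]
Op 6: conn=111 S1=15 S2=32 S3=32 blocked=[]
Op 7: conn=134 S1=15 S2=32 S3=32 blocked=[]
Op 8: conn=117 S1=-2 S2=32 S3=32 blocked=[1]
Op 9: conn=109 S1=-2 S2=32 S3=24 blocked=[1]
Op 10: conn=138 S1=-2 S2=32 S3=24 blocked=[1]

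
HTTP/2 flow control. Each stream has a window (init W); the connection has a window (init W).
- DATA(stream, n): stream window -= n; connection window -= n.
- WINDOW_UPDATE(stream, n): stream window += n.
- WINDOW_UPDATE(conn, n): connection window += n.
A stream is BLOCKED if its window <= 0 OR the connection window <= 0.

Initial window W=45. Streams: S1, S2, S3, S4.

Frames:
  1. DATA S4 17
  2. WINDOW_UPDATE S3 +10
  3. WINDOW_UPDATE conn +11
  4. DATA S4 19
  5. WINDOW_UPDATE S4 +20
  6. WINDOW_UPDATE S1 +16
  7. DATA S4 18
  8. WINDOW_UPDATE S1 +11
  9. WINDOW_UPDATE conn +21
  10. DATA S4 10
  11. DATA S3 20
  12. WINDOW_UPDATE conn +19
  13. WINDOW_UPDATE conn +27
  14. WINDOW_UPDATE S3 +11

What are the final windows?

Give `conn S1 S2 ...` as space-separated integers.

Op 1: conn=28 S1=45 S2=45 S3=45 S4=28 blocked=[]
Op 2: conn=28 S1=45 S2=45 S3=55 S4=28 blocked=[]
Op 3: conn=39 S1=45 S2=45 S3=55 S4=28 blocked=[]
Op 4: conn=20 S1=45 S2=45 S3=55 S4=9 blocked=[]
Op 5: conn=20 S1=45 S2=45 S3=55 S4=29 blocked=[]
Op 6: conn=20 S1=61 S2=45 S3=55 S4=29 blocked=[]
Op 7: conn=2 S1=61 S2=45 S3=55 S4=11 blocked=[]
Op 8: conn=2 S1=72 S2=45 S3=55 S4=11 blocked=[]
Op 9: conn=23 S1=72 S2=45 S3=55 S4=11 blocked=[]
Op 10: conn=13 S1=72 S2=45 S3=55 S4=1 blocked=[]
Op 11: conn=-7 S1=72 S2=45 S3=35 S4=1 blocked=[1, 2, 3, 4]
Op 12: conn=12 S1=72 S2=45 S3=35 S4=1 blocked=[]
Op 13: conn=39 S1=72 S2=45 S3=35 S4=1 blocked=[]
Op 14: conn=39 S1=72 S2=45 S3=46 S4=1 blocked=[]

Answer: 39 72 45 46 1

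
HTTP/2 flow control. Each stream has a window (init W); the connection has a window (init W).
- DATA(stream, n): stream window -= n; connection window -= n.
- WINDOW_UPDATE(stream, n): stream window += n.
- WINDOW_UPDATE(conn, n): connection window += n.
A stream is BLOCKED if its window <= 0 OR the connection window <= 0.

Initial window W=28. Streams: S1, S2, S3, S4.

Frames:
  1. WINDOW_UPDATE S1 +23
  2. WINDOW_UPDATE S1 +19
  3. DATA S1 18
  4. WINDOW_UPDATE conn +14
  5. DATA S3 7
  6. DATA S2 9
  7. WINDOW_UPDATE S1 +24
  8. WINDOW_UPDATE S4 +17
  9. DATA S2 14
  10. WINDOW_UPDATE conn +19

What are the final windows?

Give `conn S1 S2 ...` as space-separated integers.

Op 1: conn=28 S1=51 S2=28 S3=28 S4=28 blocked=[]
Op 2: conn=28 S1=70 S2=28 S3=28 S4=28 blocked=[]
Op 3: conn=10 S1=52 S2=28 S3=28 S4=28 blocked=[]
Op 4: conn=24 S1=52 S2=28 S3=28 S4=28 blocked=[]
Op 5: conn=17 S1=52 S2=28 S3=21 S4=28 blocked=[]
Op 6: conn=8 S1=52 S2=19 S3=21 S4=28 blocked=[]
Op 7: conn=8 S1=76 S2=19 S3=21 S4=28 blocked=[]
Op 8: conn=8 S1=76 S2=19 S3=21 S4=45 blocked=[]
Op 9: conn=-6 S1=76 S2=5 S3=21 S4=45 blocked=[1, 2, 3, 4]
Op 10: conn=13 S1=76 S2=5 S3=21 S4=45 blocked=[]

Answer: 13 76 5 21 45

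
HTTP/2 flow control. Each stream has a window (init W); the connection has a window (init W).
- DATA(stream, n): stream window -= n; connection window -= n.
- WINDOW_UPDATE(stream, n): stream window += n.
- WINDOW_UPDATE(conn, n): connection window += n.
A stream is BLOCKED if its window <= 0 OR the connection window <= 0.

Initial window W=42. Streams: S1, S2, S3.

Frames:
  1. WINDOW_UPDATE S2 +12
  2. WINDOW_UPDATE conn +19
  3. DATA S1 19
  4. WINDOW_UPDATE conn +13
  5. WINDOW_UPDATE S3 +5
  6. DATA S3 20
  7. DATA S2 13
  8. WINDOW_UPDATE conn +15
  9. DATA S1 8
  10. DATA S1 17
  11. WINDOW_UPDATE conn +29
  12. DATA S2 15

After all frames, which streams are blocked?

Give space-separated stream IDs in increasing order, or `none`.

Op 1: conn=42 S1=42 S2=54 S3=42 blocked=[]
Op 2: conn=61 S1=42 S2=54 S3=42 blocked=[]
Op 3: conn=42 S1=23 S2=54 S3=42 blocked=[]
Op 4: conn=55 S1=23 S2=54 S3=42 blocked=[]
Op 5: conn=55 S1=23 S2=54 S3=47 blocked=[]
Op 6: conn=35 S1=23 S2=54 S3=27 blocked=[]
Op 7: conn=22 S1=23 S2=41 S3=27 blocked=[]
Op 8: conn=37 S1=23 S2=41 S3=27 blocked=[]
Op 9: conn=29 S1=15 S2=41 S3=27 blocked=[]
Op 10: conn=12 S1=-2 S2=41 S3=27 blocked=[1]
Op 11: conn=41 S1=-2 S2=41 S3=27 blocked=[1]
Op 12: conn=26 S1=-2 S2=26 S3=27 blocked=[1]

Answer: S1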